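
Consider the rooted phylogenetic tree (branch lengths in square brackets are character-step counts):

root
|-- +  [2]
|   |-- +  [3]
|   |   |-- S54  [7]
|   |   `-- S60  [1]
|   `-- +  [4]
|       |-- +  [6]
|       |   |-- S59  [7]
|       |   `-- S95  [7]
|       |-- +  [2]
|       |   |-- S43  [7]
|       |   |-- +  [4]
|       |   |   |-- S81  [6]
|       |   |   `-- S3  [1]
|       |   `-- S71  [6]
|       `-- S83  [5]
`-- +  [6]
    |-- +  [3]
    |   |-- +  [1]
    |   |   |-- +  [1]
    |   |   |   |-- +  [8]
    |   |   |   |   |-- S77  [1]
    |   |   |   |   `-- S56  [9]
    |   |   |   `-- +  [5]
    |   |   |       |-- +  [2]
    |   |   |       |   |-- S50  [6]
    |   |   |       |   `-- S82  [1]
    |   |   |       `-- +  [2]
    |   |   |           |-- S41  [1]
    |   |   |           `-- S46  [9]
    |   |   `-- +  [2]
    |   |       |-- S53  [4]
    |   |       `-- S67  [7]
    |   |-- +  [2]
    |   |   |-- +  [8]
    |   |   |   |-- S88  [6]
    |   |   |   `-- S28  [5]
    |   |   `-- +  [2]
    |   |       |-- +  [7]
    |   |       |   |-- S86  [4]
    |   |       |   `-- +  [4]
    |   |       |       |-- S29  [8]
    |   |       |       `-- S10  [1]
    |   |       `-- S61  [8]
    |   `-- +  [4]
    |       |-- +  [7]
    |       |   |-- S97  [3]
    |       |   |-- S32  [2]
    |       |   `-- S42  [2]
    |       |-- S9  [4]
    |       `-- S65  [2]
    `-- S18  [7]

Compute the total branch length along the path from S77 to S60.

The path runs S77 → … → MRCA → … → S60; the MRCA is the root of the tree.
Branch lengths along that path: 1 + 8 + 1 + 1 + 3 + 6 + 2 + 3 + 1 = 26.

26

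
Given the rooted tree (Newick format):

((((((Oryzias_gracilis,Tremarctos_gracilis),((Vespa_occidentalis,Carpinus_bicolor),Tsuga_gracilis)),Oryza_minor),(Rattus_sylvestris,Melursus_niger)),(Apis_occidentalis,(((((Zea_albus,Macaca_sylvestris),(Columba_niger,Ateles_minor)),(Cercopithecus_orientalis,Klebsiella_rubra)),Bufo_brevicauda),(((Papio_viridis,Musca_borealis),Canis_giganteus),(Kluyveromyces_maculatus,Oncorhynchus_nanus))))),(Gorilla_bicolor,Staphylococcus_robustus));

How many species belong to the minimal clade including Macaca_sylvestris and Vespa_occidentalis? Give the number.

The MRCA of Macaca_sylvestris and Vespa_occidentalis is the node subtending (((((Oryzias_gracilis,Tremarctos_gracilis),((Vespa_occidentalis,Carpinus_bicolor),Tsuga_gracilis)),Oryza_minor),(Rattus_sylvestris,Melursus_niger)),(Apis_occidentalis,(((((Zea_albus,Macaca_sylvestris),(Columba_niger,Ateles_minor)),(Cercopithecus_orientalis,Klebsiella_rubra)),Bufo_brevicauda),(((Papio_viridis,Musca_borealis),Canis_giganteus),(Kluyveromyces_maculatus,Oncorhynchus_nanus))))).
That clade contains 21 terminal taxa: Apis_occidentalis, Ateles_minor, Bufo_brevicauda, Canis_giganteus, Carpinus_bicolor, Cercopithecus_orientalis, Columba_niger, Klebsiella_rubra, Kluyveromyces_maculatus, Macaca_sylvestris, Melursus_niger, Musca_borealis, Oncorhynchus_nanus, Oryza_minor, Oryzias_gracilis, Papio_viridis, Rattus_sylvestris, Tremarctos_gracilis, Tsuga_gracilis, Vespa_occidentalis, Zea_albus.

21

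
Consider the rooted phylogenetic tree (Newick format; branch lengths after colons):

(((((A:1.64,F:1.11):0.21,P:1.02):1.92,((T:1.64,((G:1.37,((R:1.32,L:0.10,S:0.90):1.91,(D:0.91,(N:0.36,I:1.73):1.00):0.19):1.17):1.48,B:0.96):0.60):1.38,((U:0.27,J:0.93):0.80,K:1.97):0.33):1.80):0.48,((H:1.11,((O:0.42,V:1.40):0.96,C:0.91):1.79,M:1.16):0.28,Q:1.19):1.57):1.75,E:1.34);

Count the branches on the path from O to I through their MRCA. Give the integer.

14

The MRCA of O and I is the node subtending ((((A,F),P),((T,((G,((R,L,S),(D,(N,I)))),B)),((U,J),K))),((H,((O,V),C),M),Q)).
From O up to that node: 5 branches. From I up to the same node: 9 branches. Total: 5 + 9 = 14.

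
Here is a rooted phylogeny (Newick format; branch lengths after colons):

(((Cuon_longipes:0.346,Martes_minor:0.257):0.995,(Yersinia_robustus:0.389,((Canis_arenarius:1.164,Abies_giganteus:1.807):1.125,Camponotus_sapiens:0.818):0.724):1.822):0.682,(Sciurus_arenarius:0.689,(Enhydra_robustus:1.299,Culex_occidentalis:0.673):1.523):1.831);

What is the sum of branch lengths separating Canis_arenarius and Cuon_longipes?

The path runs Canis_arenarius → … → MRCA → … → Cuon_longipes; the MRCA is the node subtending ((Cuon_longipes,Martes_minor),(Yersinia_robustus,((Canis_arenarius,Abies_giganteus),Camponotus_sapiens))).
Branch lengths along that path: 1.164 + 1.125 + 0.724 + 1.822 + 0.995 + 0.346 = 6.176.

6.176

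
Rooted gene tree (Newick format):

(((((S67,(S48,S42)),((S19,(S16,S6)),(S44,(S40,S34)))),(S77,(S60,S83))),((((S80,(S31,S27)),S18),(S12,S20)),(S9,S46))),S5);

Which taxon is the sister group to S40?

S34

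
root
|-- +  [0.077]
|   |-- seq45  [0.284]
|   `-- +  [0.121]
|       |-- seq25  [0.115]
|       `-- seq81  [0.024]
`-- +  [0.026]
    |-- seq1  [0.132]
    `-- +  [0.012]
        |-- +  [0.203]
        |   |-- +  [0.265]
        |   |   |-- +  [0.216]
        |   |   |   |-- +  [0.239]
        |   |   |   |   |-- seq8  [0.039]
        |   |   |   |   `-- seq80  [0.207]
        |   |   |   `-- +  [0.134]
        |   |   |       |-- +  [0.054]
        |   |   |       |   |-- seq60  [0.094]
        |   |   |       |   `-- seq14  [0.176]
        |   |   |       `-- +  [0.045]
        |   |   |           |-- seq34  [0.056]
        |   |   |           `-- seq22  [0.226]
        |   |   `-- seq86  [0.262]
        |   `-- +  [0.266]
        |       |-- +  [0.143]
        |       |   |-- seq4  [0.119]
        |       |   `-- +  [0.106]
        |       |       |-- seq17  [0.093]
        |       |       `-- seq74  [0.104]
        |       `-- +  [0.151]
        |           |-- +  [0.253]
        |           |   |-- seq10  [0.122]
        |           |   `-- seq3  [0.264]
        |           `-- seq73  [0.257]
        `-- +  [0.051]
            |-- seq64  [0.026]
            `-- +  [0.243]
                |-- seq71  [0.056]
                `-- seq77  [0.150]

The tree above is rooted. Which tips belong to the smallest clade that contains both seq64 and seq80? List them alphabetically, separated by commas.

seq10, seq14, seq17, seq22, seq3, seq34, seq4, seq60, seq64, seq71, seq73, seq74, seq77, seq8, seq80, seq86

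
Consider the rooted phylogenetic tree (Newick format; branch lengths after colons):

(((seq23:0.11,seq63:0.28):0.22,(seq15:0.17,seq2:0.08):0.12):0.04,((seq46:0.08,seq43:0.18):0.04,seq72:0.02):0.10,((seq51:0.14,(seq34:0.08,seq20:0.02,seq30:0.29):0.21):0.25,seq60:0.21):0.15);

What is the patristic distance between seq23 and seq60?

The path runs seq23 → … → MRCA → … → seq60; the MRCA is the root of the tree.
Branch lengths along that path: 0.11 + 0.22 + 0.04 + 0.15 + 0.21 = 0.73.

0.73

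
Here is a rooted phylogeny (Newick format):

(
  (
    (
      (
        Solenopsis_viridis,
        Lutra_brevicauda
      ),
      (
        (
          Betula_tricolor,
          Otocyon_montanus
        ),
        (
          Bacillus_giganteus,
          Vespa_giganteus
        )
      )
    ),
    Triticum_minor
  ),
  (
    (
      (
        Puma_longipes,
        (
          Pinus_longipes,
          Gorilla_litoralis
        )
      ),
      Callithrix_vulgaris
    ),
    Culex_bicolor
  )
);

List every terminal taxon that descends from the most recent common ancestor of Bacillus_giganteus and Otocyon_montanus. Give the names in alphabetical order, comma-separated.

Bacillus_giganteus, Betula_tricolor, Otocyon_montanus, Vespa_giganteus

Tracing Bacillus_giganteus: it sits inside (Bacillus_giganteus,Vespa_giganteus).
Tracing Otocyon_montanus: it sits inside (Betula_tricolor,Otocyon_montanus).
The smallest clade enclosing both is ((Betula_tricolor,Otocyon_montanus),(Bacillus_giganteus,Vespa_giganteus)); the answer is its 4 terminal taxa in alphabetical order.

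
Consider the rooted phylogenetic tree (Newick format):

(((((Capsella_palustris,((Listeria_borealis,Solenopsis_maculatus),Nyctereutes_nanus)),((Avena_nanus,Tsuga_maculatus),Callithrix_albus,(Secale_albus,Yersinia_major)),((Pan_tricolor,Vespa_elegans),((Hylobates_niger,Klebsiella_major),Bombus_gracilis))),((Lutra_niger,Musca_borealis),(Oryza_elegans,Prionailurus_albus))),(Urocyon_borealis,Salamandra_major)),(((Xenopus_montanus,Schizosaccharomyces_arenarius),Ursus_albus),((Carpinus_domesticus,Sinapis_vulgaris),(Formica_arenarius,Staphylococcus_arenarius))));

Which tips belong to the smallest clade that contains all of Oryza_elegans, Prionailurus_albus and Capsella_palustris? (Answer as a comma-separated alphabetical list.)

Tracing Oryza_elegans: it sits inside (Oryza_elegans,Prionailurus_albus).
Tracing Prionailurus_albus: it sits inside (Oryza_elegans,Prionailurus_albus).
Tracing Capsella_palustris: it sits inside (Capsella_palustris,((Listeria_borealis,Solenopsis_maculatus),Nyctereutes_nanus)).
The smallest clade enclosing all 3 is (((Capsella_palustris,((Listeria_borealis,Solenopsis_maculatus),Nyctereutes_nanus)),((Avena_nanus,Tsuga_maculatus),Callithrix_albus,(Secale_albus,Yersinia_major)),((Pan_tricolor,Vespa_elegans),((Hylobates_niger,Klebsiella_major),Bombus_gracilis))),((Lutra_niger,Musca_borealis),(Oryza_elegans,Prionailurus_albus))); the answer is its 18 terminal taxa in alphabetical order.

Avena_nanus, Bombus_gracilis, Callithrix_albus, Capsella_palustris, Hylobates_niger, Klebsiella_major, Listeria_borealis, Lutra_niger, Musca_borealis, Nyctereutes_nanus, Oryza_elegans, Pan_tricolor, Prionailurus_albus, Secale_albus, Solenopsis_maculatus, Tsuga_maculatus, Vespa_elegans, Yersinia_major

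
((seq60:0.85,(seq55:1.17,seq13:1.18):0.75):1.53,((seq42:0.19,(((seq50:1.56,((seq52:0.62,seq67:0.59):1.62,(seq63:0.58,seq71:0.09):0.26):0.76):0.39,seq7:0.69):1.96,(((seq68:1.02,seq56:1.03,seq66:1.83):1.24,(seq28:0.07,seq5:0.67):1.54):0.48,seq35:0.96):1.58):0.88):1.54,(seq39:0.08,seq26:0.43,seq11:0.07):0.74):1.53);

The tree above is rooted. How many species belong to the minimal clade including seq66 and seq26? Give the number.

16

The MRCA of seq66 and seq26 is the node subtending ((seq42,(((seq50,((seq52,seq67),(seq63,seq71))),seq7),(((seq68,seq56,seq66),(seq28,seq5)),seq35))),(seq39,seq26,seq11)).
That clade contains 16 terminal taxa: seq11, seq26, seq28, seq35, seq39, seq42, seq5, seq50, seq52, seq56, seq63, seq66, seq67, seq68, seq7, seq71.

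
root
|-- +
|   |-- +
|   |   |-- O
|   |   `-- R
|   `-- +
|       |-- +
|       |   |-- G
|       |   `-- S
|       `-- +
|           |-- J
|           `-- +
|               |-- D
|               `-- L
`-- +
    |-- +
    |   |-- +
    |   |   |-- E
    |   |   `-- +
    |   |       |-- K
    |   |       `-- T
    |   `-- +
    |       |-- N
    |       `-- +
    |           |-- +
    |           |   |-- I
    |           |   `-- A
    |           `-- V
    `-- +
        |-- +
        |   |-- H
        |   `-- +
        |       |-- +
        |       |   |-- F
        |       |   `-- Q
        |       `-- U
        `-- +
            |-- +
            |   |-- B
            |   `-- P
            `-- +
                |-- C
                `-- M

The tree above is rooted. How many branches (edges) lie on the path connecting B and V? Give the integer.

The MRCA of B and V is the node subtending (((E,(K,T)),(N,((I,A),V))),((H,((F,Q),U)),((B,P),(C,M)))).
From B up to that node: 4 branches. From V up to the same node: 4 branches. Total: 4 + 4 = 8.

8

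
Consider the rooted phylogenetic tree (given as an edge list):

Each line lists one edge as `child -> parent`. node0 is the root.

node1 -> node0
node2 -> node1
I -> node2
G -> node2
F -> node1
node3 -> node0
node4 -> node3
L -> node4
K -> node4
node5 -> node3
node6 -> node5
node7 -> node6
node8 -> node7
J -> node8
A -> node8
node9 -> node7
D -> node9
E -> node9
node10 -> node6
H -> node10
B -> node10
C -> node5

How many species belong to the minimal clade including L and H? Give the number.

9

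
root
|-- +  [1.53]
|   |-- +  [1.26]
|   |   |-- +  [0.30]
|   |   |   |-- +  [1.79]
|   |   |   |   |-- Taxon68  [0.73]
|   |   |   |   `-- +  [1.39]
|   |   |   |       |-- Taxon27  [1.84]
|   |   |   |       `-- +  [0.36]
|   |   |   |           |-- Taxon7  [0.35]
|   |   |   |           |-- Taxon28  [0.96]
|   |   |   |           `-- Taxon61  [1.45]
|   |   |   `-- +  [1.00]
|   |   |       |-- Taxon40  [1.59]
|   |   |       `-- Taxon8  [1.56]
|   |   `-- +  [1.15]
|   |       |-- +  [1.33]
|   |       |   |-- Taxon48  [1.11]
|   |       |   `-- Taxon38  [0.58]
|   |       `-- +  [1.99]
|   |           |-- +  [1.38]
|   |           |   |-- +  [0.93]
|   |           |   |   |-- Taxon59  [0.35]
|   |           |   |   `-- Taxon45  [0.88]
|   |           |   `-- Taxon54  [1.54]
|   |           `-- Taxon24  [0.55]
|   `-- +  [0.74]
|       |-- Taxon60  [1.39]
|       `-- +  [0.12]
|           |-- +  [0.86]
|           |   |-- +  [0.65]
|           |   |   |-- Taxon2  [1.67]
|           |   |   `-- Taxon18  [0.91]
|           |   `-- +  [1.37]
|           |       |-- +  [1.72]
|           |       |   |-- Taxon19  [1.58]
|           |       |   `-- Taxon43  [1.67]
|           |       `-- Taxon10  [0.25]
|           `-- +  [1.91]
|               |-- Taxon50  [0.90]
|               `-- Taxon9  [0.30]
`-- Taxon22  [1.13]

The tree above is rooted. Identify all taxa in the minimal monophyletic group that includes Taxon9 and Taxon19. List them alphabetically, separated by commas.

Taxon10, Taxon18, Taxon19, Taxon2, Taxon43, Taxon50, Taxon9

Tracing Taxon9: it sits inside (Taxon50,Taxon9).
Tracing Taxon19: it sits inside (Taxon19,Taxon43).
The smallest clade enclosing both is (((Taxon2,Taxon18),((Taxon19,Taxon43),Taxon10)),(Taxon50,Taxon9)); the answer is its 7 terminal taxa in alphabetical order.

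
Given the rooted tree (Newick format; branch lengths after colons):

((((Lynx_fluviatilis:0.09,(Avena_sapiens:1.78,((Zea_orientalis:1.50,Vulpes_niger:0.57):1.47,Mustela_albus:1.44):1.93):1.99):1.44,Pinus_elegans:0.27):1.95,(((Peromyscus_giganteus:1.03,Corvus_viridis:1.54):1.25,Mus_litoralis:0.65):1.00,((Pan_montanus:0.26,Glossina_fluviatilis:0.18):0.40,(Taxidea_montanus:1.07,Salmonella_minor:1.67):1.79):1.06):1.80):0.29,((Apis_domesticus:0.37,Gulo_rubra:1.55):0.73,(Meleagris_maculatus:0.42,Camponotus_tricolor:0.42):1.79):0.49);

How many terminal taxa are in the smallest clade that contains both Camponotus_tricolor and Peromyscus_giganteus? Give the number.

The MRCA of Camponotus_tricolor and Peromyscus_giganteus is the root, so the clade is the entire tree.
That clade contains 17 terminal taxa: Apis_domesticus, Avena_sapiens, Camponotus_tricolor, Corvus_viridis, Glossina_fluviatilis, Gulo_rubra, Lynx_fluviatilis, Meleagris_maculatus, Mus_litoralis, Mustela_albus, Pan_montanus, Peromyscus_giganteus, Pinus_elegans, Salmonella_minor, Taxidea_montanus, Vulpes_niger, Zea_orientalis.

17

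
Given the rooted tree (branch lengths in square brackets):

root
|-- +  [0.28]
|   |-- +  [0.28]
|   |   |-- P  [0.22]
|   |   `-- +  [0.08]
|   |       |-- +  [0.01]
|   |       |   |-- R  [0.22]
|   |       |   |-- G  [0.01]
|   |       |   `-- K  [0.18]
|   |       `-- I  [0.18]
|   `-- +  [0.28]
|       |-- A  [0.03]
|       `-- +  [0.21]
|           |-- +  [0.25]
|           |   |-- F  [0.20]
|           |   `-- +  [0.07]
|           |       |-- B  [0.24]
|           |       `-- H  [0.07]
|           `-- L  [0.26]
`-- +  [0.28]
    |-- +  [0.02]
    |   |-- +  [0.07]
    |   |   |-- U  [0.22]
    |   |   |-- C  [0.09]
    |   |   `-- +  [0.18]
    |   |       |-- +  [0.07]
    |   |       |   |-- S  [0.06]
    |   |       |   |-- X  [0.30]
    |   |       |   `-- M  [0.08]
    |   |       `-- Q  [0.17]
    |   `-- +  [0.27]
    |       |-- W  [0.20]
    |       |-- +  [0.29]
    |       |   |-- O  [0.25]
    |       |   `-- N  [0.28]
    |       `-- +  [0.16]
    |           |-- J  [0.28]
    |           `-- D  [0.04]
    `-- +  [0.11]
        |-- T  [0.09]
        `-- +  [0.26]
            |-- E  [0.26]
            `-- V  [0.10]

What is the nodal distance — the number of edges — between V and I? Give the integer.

8

The MRCA of V and I is the root of the tree.
From V up to that node: 4 branches. From I up to the same node: 4 branches. Total: 4 + 4 = 8.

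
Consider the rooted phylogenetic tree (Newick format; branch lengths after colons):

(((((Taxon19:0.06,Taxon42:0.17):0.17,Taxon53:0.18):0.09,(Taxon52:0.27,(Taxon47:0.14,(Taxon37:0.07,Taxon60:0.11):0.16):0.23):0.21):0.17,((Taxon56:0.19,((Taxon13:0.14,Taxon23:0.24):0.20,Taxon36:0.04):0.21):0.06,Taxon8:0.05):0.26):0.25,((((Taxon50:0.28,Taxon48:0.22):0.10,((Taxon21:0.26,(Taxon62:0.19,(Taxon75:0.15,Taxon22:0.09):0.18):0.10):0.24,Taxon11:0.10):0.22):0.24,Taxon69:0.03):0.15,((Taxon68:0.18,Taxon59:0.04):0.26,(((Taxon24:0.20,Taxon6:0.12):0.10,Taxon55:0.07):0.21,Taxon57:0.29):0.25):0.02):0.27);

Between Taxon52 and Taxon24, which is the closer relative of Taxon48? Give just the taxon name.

Taxon24

The MRCA of Taxon48 and Taxon24 subtends ((((Taxon50,Taxon48),((Taxon21,(Taxon62,(Taxon75,Taxon22))),Taxon11)),Taxon69),((Taxon68,Taxon59),(((Taxon24,Taxon6),Taxon55),Taxon57))) (14 taxa).
The MRCA of Taxon48 and Taxon52 is the root, subtending the entire tree (26 taxa).
The first is nested inside the second, so Taxon48 shares a more recent common ancestor with Taxon24.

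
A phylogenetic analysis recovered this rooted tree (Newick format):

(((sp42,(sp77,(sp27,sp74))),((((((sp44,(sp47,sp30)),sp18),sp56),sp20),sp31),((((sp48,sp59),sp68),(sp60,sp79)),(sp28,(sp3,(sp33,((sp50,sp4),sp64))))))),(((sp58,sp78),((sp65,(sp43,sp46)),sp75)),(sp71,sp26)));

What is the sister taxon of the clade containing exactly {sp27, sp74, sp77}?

The clade containing exactly {sp27, sp74, sp77} attaches to the tree at the node subtending (sp42,(sp77,(sp27,sp74))).
The other lineage descending from that same node — the sister group — is the single tip sp42.

sp42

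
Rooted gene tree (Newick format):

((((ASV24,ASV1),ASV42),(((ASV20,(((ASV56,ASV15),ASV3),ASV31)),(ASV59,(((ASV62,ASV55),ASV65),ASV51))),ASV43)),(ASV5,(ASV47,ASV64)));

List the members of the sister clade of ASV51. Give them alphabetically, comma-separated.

ASV51 attaches to the tree at the node subtending (((ASV62,ASV55),ASV65),ASV51).
The other lineage descending from that same node — the sister group — is ((ASV62,ASV55),ASV65); its 3 tips in alphabetical order are the answer.

ASV55, ASV62, ASV65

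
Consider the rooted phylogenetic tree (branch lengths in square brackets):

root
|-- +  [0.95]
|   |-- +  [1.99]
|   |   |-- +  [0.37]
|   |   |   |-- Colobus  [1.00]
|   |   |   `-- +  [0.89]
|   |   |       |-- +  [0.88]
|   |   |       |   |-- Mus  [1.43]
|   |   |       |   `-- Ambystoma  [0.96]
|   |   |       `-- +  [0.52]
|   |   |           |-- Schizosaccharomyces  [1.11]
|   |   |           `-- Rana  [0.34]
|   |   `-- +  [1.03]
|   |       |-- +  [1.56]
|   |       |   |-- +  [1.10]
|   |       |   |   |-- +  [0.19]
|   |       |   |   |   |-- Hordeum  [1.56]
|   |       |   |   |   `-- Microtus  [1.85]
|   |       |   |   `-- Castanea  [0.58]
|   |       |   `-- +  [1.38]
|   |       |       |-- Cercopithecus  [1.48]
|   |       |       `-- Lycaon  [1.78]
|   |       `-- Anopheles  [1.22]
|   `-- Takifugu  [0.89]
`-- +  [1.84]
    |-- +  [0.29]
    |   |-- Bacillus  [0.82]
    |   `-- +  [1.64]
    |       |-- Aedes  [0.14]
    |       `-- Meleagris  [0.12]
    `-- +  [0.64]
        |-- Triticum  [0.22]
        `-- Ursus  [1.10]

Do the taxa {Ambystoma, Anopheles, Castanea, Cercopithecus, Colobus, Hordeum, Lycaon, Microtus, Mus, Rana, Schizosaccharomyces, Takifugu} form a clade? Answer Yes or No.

The most recent common ancestor of these taxa subtends (((Colobus,((Mus,Ambystoma),(Schizosaccharomyces,Rana))),((((Hordeum,Microtus),Castanea),(Cercopithecus,Lycaon)),Anopheles)),Takifugu).
That clade has exactly 12 tips — every listed taxon and nothing else — so the group is monophyletic.

Yes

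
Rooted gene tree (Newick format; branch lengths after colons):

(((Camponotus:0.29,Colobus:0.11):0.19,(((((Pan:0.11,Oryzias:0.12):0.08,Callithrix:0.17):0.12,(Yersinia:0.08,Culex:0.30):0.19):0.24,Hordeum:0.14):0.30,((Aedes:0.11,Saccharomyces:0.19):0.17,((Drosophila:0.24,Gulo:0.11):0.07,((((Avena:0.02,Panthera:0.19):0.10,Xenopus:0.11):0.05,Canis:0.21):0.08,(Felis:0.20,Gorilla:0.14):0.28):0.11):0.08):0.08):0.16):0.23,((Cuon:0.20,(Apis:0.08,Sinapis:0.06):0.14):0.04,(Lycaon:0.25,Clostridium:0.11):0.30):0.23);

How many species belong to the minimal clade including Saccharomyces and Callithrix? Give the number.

The MRCA of Saccharomyces and Callithrix is the node subtending (((((Pan,Oryzias),Callithrix),(Yersinia,Culex)),Hordeum),((Aedes,Saccharomyces),((Drosophila,Gulo),((((Avena,Panthera),Xenopus),Canis),(Felis,Gorilla))))).
That clade contains 16 terminal taxa: Aedes, Avena, Callithrix, Canis, Culex, Drosophila, Felis, Gorilla, Gulo, Hordeum, Oryzias, Pan, Panthera, Saccharomyces, Xenopus, Yersinia.

16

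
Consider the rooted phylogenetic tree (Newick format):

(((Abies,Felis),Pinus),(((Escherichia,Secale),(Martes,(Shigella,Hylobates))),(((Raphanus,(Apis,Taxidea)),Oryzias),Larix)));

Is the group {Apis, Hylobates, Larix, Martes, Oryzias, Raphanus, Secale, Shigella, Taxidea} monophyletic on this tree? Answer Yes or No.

No

The MRCA of the listed taxa subtends (((Escherichia,Secale),(Martes,(Shigella,Hylobates))),(((Raphanus,(Apis,Taxidea)),Oryzias),Larix)).
That clade also contains Escherichia, which is not in the proposed group, so the group is not monophyletic.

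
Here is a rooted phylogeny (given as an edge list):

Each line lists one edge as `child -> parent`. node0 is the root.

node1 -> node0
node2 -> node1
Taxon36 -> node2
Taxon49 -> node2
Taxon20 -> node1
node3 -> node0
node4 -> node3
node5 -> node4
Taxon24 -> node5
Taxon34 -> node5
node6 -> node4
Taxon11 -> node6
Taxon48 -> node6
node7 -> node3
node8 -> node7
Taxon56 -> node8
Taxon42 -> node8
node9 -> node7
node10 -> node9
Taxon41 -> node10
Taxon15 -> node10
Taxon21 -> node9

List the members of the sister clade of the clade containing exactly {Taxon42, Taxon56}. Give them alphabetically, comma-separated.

The clade containing exactly {Taxon42, Taxon56} attaches to the tree at the node subtending ((Taxon56,Taxon42),((Taxon41,Taxon15),Taxon21)).
The other lineage descending from that same node — the sister group — is ((Taxon41,Taxon15),Taxon21); its 3 tips in alphabetical order are the answer.

Taxon15, Taxon21, Taxon41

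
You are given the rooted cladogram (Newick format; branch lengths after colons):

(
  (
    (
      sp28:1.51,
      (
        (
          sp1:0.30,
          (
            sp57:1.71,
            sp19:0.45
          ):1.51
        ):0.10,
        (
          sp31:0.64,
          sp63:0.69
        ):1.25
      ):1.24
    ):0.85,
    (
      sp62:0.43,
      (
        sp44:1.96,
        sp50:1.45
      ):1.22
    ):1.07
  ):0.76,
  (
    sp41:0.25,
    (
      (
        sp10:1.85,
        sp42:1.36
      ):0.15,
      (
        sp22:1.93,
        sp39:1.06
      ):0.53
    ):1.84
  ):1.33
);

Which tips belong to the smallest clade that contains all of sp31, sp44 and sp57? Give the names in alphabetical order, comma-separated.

sp1, sp19, sp28, sp31, sp44, sp50, sp57, sp62, sp63

Tracing sp31: it sits inside (sp31,sp63).
Tracing sp44: it sits inside (sp44,sp50).
Tracing sp57: it sits inside (sp57,sp19).
The smallest clade enclosing all 3 is ((sp28,((sp1,(sp57,sp19)),(sp31,sp63))),(sp62,(sp44,sp50))); the answer is its 9 terminal taxa in alphabetical order.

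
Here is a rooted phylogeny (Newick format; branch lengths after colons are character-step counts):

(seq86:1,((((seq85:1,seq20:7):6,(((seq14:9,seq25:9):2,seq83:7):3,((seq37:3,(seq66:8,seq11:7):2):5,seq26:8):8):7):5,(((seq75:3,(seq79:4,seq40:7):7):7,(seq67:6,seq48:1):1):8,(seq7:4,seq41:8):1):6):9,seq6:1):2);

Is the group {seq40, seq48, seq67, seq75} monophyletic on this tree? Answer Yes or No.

No

The MRCA of the listed taxa subtends ((seq75,(seq79,seq40)),(seq67,seq48)).
That clade also contains seq79, which is not in the proposed group, so the group is not monophyletic.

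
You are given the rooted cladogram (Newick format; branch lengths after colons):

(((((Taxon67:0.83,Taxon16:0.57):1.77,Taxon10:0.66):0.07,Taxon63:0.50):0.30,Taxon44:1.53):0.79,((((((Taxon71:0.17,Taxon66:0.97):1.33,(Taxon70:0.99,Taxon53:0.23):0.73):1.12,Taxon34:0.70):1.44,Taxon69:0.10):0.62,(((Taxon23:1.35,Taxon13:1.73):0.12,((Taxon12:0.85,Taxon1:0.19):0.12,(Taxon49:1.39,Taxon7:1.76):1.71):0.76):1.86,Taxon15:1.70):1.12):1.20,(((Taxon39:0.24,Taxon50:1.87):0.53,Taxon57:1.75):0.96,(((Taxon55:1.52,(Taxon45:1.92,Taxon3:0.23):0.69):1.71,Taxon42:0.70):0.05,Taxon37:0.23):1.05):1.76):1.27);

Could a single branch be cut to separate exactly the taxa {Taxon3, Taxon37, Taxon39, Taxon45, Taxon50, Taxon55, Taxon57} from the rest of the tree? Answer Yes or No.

No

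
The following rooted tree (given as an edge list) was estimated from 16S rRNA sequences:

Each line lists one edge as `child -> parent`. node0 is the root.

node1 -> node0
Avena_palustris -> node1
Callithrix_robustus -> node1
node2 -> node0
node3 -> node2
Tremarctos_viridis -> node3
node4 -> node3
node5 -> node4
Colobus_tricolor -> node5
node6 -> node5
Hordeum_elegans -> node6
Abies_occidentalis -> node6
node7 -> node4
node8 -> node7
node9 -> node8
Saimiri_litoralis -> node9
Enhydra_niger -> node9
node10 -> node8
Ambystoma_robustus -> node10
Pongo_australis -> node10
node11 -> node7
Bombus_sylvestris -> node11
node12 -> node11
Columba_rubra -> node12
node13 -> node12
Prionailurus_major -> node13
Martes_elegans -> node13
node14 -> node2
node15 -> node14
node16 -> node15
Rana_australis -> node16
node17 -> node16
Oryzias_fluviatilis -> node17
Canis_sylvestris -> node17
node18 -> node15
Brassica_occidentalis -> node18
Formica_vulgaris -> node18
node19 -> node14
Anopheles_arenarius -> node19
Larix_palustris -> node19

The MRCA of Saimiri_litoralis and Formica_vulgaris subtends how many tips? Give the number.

The MRCA of Saimiri_litoralis and Formica_vulgaris is the node subtending ((Tremarctos_viridis,((Colobus_tricolor,(Hordeum_elegans,Abies_occidentalis)),(((Saimiri_litoralis,Enhydra_niger),(Ambystoma_robustus,Pongo_australis)),(Bombus_sylvestris,(Columba_rubra,(Prionailurus_major,Martes_elegans)))))),(((Rana_australis,(Oryzias_fluviatilis,Canis_sylvestris)),(Brassica_occidentalis,Formica_vulgaris)),(Anopheles_arenarius,Larix_palustris))).
That clade contains 19 terminal taxa: Abies_occidentalis, Ambystoma_robustus, Anopheles_arenarius, Bombus_sylvestris, Brassica_occidentalis, Canis_sylvestris, Colobus_tricolor, Columba_rubra, Enhydra_niger, Formica_vulgaris, Hordeum_elegans, Larix_palustris, Martes_elegans, Oryzias_fluviatilis, Pongo_australis, Prionailurus_major, Rana_australis, Saimiri_litoralis, Tremarctos_viridis.

19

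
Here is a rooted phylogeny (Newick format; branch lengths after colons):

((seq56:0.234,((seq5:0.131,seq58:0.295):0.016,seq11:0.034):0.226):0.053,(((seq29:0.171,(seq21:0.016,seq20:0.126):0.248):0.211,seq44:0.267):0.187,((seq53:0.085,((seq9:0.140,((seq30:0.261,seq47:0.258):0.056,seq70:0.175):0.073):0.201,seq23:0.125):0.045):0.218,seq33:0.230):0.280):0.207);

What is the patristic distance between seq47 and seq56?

1.625

The path runs seq47 → … → MRCA → … → seq56; the MRCA is the root of the tree.
Branch lengths along that path: 0.258 + 0.056 + 0.073 + 0.201 + 0.045 + 0.218 + 0.280 + 0.207 + 0.053 + 0.234 = 1.625.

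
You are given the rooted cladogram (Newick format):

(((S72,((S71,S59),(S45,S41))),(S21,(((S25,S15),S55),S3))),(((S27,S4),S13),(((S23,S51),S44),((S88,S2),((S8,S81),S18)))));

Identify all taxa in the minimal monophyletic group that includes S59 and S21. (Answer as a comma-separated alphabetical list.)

Tracing S59: it sits inside (S71,S59).
Tracing S21: it sits inside (S21,(((S25,S15),S55),S3)).
The smallest clade enclosing both is ((S72,((S71,S59),(S45,S41))),(S21,(((S25,S15),S55),S3))); the answer is its 10 terminal taxa in alphabetical order.

S15, S21, S25, S3, S41, S45, S55, S59, S71, S72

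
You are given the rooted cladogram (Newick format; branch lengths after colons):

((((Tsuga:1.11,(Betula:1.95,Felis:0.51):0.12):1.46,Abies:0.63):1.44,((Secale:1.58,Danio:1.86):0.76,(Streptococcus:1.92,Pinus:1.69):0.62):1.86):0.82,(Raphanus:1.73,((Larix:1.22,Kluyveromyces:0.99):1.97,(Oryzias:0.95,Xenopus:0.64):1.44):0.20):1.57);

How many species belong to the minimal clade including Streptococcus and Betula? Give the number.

8

The MRCA of Streptococcus and Betula is the node subtending (((Tsuga,(Betula,Felis)),Abies),((Secale,Danio),(Streptococcus,Pinus))).
That clade contains 8 terminal taxa: Abies, Betula, Danio, Felis, Pinus, Secale, Streptococcus, Tsuga.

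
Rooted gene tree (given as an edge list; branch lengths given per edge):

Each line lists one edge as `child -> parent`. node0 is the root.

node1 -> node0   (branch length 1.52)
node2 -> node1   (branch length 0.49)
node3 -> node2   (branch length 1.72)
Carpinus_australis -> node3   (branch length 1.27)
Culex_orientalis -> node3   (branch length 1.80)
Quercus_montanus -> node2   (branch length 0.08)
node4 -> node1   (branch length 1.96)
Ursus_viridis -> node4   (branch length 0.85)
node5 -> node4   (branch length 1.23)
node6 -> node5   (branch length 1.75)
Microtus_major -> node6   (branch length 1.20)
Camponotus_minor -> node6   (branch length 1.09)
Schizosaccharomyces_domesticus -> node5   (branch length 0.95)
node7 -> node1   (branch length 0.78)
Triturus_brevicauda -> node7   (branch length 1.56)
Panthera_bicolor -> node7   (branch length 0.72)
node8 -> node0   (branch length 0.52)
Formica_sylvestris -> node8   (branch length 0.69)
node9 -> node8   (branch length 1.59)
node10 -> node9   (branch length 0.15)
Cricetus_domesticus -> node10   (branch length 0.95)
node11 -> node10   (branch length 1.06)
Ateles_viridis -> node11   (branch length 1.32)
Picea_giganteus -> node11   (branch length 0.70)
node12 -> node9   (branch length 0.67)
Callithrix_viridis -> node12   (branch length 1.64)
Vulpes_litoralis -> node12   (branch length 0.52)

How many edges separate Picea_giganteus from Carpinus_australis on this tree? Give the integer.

The MRCA of Picea_giganteus and Carpinus_australis is the root of the tree.
From Picea_giganteus up to that node: 5 branches. From Carpinus_australis up to the same node: 4 branches. Total: 5 + 4 = 9.

9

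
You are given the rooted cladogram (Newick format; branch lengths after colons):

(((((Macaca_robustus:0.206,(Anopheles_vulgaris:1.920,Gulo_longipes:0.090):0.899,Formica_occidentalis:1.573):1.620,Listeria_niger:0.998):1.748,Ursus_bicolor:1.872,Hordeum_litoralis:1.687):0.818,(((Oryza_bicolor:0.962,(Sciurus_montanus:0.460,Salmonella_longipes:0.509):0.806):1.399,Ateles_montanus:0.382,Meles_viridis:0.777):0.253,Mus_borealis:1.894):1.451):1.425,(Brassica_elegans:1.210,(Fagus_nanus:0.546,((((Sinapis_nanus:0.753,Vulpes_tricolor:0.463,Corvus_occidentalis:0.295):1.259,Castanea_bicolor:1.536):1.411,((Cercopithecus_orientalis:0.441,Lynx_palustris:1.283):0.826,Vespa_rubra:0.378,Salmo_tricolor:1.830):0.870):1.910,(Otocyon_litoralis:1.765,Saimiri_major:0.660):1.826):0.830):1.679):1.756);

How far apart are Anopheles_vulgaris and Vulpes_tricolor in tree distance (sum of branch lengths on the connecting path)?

The path runs Anopheles_vulgaris → … → MRCA → … → Vulpes_tricolor; the MRCA is the root of the tree.
Branch lengths along that path: 1.920 + 0.899 + 1.620 + 1.748 + 0.818 + 1.425 + 1.756 + 1.679 + 0.830 + 1.910 + 1.411 + 1.259 + 0.463 = 17.738.

17.738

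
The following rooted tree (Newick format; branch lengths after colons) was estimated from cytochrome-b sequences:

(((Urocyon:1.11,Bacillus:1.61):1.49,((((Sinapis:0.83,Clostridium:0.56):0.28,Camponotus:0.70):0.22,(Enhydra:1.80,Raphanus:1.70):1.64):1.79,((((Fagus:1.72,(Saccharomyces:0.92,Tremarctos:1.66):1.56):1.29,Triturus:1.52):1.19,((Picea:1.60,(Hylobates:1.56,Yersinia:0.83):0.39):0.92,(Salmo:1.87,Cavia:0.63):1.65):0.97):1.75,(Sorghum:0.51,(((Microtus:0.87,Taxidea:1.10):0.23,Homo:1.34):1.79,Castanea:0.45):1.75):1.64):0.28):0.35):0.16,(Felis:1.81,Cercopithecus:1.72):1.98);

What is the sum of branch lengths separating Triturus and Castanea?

The path runs Triturus → … → MRCA → … → Castanea; the MRCA is the node subtending ((((Fagus,(Saccharomyces,Tremarctos)),Triturus),((Picea,(Hylobates,Yersinia)),(Salmo,Cavia))),(Sorghum,(((Microtus,Taxidea),Homo),Castanea))).
Branch lengths along that path: 1.52 + 1.19 + 1.75 + 1.64 + 1.75 + 0.45 = 8.30.

8.30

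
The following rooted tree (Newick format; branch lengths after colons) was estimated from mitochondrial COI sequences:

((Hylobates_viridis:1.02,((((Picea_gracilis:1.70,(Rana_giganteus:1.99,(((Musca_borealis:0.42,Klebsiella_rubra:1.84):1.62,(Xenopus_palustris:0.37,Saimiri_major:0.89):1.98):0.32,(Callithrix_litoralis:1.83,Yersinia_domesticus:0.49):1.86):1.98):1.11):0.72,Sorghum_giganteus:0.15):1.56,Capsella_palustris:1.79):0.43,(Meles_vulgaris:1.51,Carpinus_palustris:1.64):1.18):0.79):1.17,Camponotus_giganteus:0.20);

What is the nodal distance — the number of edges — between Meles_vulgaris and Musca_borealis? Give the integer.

10

The MRCA of Meles_vulgaris and Musca_borealis is the node subtending ((((Picea_gracilis,(Rana_giganteus,(((Musca_borealis,Klebsiella_rubra),(Xenopus_palustris,Saimiri_major)),(Callithrix_litoralis,Yersinia_domesticus)))),Sorghum_giganteus),Capsella_palustris),(Meles_vulgaris,Carpinus_palustris)).
From Meles_vulgaris up to that node: 2 branches. From Musca_borealis up to the same node: 8 branches. Total: 2 + 8 = 10.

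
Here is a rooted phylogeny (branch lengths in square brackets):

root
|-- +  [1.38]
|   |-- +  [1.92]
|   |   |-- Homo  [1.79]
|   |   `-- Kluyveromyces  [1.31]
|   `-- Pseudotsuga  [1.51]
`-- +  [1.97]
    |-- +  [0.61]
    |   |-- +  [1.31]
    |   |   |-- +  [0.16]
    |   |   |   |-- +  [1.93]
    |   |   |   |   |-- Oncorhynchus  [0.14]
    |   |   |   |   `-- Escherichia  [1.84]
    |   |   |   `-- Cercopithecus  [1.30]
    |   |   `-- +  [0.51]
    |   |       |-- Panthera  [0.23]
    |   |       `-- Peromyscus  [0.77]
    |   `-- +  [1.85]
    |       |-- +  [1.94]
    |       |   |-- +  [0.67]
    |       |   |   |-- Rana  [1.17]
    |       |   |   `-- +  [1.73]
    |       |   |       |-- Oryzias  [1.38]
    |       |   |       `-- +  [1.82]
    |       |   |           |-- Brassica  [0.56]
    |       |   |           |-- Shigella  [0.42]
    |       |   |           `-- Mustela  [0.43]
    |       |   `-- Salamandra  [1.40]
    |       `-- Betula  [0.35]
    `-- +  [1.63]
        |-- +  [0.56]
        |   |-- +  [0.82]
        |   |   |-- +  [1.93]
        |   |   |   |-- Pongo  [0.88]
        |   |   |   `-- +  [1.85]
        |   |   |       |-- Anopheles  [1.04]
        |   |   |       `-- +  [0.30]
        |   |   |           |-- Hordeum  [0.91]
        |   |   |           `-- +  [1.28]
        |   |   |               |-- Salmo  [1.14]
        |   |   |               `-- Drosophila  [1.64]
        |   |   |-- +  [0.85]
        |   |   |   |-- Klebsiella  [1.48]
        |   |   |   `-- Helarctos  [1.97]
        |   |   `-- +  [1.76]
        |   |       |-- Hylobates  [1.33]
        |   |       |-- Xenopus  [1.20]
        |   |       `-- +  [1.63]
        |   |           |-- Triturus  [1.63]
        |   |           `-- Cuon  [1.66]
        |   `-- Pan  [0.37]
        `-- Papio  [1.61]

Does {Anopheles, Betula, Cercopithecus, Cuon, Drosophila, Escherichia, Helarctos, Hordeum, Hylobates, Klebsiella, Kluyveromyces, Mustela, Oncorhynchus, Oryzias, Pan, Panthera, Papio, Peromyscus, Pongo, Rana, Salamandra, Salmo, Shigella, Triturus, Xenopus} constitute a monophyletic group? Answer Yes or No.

The MRCA of the listed taxa is the root, so the smallest clade containing them is the whole tree.
That clade also contains Brassica, Homo, Pseudotsuga, which are not in the proposed group, so the group is not monophyletic.

No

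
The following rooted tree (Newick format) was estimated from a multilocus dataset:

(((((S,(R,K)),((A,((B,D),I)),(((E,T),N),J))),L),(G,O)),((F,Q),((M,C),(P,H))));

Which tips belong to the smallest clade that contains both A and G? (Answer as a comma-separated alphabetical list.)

A, B, D, E, G, I, J, K, L, N, O, R, S, T

Tracing A: it sits inside (A,((B,D),I)).
Tracing G: it sits inside (G,O).
The smallest clade enclosing both is ((((S,(R,K)),((A,((B,D),I)),(((E,T),N),J))),L),(G,O)); the answer is its 14 terminal taxa in alphabetical order.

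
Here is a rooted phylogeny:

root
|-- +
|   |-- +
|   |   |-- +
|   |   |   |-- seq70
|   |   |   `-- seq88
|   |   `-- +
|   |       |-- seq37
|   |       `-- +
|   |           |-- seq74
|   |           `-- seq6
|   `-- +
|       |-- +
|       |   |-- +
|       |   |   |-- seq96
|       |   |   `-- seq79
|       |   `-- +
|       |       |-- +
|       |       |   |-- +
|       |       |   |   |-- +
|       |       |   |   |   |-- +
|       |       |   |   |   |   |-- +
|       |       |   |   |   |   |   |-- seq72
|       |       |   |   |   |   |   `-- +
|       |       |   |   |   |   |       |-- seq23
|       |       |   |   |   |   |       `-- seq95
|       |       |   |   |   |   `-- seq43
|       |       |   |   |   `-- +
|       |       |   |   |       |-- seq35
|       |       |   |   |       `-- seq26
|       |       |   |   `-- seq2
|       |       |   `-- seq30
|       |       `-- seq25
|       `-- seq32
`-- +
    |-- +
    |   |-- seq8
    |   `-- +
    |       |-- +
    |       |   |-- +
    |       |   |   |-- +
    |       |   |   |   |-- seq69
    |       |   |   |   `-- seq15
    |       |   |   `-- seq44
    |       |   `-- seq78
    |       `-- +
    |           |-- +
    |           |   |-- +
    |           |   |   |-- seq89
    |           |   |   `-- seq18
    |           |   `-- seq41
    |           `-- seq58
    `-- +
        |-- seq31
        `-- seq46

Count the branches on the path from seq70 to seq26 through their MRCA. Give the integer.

The MRCA of seq70 and seq26 is the node subtending (((seq70,seq88),(seq37,(seq74,seq6))),(((seq96,seq79),((((((seq72,(seq23,seq95)),seq43),(seq35,seq26)),seq2),seq30),seq25)),seq32)).
From seq70 up to that node: 3 branches. From seq26 up to the same node: 8 branches. Total: 3 + 8 = 11.

11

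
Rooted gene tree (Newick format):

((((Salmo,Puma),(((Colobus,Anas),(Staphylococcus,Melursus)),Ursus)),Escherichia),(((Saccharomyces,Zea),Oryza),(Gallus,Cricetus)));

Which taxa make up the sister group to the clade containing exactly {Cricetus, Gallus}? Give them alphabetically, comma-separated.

Oryza, Saccharomyces, Zea

The clade containing exactly {Cricetus, Gallus} attaches to the tree at the node subtending (((Saccharomyces,Zea),Oryza),(Gallus,Cricetus)).
The other lineage descending from that same node — the sister group — is ((Saccharomyces,Zea),Oryza); its 3 tips in alphabetical order are the answer.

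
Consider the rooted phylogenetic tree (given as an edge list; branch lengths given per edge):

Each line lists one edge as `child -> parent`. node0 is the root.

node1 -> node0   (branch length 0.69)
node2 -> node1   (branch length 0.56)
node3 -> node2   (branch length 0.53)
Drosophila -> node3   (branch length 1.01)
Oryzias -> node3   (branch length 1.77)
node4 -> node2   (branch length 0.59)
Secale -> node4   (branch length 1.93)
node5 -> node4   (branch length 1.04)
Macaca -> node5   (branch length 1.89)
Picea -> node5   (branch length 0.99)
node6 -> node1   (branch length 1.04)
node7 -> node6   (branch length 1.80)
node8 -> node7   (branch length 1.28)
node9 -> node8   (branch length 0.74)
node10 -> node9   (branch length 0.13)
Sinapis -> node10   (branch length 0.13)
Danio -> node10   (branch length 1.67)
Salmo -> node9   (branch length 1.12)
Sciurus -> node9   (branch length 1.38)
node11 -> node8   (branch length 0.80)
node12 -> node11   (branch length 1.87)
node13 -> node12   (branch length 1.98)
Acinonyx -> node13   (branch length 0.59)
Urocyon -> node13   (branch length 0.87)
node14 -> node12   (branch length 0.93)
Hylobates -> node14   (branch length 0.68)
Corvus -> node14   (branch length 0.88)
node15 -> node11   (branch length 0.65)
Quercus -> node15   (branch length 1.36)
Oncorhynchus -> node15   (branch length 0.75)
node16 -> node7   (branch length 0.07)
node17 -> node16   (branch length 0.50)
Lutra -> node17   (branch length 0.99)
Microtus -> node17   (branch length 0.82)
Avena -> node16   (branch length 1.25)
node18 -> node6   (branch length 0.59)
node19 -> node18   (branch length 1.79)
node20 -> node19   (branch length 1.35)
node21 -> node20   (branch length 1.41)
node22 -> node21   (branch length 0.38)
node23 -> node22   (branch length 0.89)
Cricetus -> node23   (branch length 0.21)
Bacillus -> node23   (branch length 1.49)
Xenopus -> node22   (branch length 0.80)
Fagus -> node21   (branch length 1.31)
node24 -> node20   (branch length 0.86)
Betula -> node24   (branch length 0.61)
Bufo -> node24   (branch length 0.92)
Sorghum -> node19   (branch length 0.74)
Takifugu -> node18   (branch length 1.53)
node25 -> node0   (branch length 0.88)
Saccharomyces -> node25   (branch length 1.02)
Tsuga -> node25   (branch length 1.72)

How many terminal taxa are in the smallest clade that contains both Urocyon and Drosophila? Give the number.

26

The MRCA of Urocyon and Drosophila is the node subtending (((Drosophila,Oryzias),(Secale,(Macaca,Picea))),(((((Sinapis,Danio),Salmo,Sciurus),(((Acinonyx,Urocyon),(Hylobates,Corvus)),(Quercus,Oncorhynchus))),((Lutra,Microtus),Avena)),((((((Cricetus,Bacillus),Xenopus),Fagus),(Betula,Bufo)),Sorghum),Takifugu))).
That clade contains 26 terminal taxa: Acinonyx, Avena, Bacillus, Betula, Bufo, Corvus, Cricetus, Danio, Drosophila, Fagus, Hylobates, Lutra, Macaca, Microtus, Oncorhynchus, Oryzias, Picea, Quercus, Salmo, Sciurus, Secale, Sinapis, Sorghum, Takifugu, Urocyon, Xenopus.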